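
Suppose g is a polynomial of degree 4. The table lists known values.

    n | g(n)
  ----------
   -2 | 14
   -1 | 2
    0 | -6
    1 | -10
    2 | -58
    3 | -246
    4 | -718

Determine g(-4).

-190

Write g(n) = an^4 + bn³ + cn² + dn + e; the 7 given values yield a linear system in the 5 coefficients.
Solving, g(n) = -2n^4 - 4n³ + 4n² - 2n - 6.
Then g(-4) = -190.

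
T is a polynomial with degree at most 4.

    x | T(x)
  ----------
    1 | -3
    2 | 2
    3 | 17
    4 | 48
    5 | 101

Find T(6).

182

First differences: 5, 15, 31, 53. Second differences: 10, 16, 22. Third differences: 6, 6.
Level-3 differences are constant, so T has degree 3.
Fitting a degree-3 polynomial gives T(x) = x³ - x² + x - 4.
Then T(6) = 182.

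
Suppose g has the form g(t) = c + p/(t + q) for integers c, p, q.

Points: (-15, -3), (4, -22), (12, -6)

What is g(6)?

(g(t) − c)(t + q) = p for each data point; the three points give a linear system in c and q, then p follows.
Solving: c = -4, q = -3, p = -18, so g(t) = -4 − 18/(t − 3).
Then g(6) = -4 − 18/3 = -10.

-10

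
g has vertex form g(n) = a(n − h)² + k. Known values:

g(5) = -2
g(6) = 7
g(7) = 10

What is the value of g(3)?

-38

First differences 9, 3; second difference -6 = 2a, so a = -3.
Expanding, the n-coefficient is −2ah = 6h; matching it to the data gives h = 7, and then k = 10.
So g(n) = -3(n − 7)² + 10.
g(3) = -3·(-4)² + 10 = -38.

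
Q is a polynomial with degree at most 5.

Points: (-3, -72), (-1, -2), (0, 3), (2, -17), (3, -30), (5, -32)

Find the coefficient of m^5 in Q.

0

Write Q(m) = am^5 + bm^4 + cm³ + dm² + em + p; the 6 given values yield a linear system in the 6 coefficients.
Solving, the top 2 coefficients vanish, and Q(m) = m³ - 6m² - 2m + 3.
The coefficient of m^5 is 0.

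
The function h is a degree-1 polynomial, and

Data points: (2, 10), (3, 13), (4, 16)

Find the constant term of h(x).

4

First differences: 3, 3.
Level-1 differences are constant, so h has degree 1.
Fitting a degree-1 polynomial gives h(x) = 3x + 4.
The constant term is h(0) = 4.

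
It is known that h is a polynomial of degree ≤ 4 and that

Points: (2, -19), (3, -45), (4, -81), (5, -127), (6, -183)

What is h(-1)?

-1

First differences: -26, -36, -46, -56. Second differences: -10, -10, -10.
Level-2 differences are constant, so h has degree 2.
Fitting a degree-2 polynomial gives h(t) = -5t² - t + 3.
Then h(-1) = -1.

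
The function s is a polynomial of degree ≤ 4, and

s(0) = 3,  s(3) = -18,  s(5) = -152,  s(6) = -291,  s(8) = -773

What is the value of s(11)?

-2186

Write s(t) = at^4 + bt³ + ct² + dt + e; the 5 given values yield a linear system in the 5 coefficients.
Solving, the leading coefficient vanishes, and s(t) = -2t³ + 4t² - t + 3.
Then s(11) = -2186.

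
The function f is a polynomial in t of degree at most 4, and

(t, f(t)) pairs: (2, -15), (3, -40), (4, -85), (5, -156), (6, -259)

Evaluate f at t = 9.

-820

First differences: -25, -45, -71, -103. Second differences: -20, -26, -32. Third differences: -6, -6.
Level-3 differences are constant, so f has degree 3.
Fitting a degree-3 polynomial gives f(t) = -t³ - t² - t - 1.
Then f(9) = -820.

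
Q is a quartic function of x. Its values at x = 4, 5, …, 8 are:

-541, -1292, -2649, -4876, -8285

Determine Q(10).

Write Q(x) = ax^4 + bx³ + cx² + dx + e; the 5 given values yield a linear system in the 5 coefficients.
Solving, Q(x) = -2x^4 - x² - 4x + 3.
Then Q(10) = -20137.

-20137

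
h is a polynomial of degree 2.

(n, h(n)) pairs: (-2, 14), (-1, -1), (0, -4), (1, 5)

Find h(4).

104

Write h(n) = an² + bn + c; the 4 given values yield a linear system in the 3 coefficients.
Solving, h(n) = 6n² + 3n - 4.
Then h(4) = 104.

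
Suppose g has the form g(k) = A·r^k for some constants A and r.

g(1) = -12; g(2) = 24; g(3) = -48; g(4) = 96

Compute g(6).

384

Consecutive ratio: 24/(-12) = -2, and -48/24 = -2, so r = -2.
Then A·(-2)^1 = -12 gives A = 6, and g(k) = 6·(-2)^k.
g(6) = 6·(-2)^6 = 384.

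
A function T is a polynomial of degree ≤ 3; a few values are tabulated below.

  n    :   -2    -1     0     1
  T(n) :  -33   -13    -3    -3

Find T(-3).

Write T(n) = an³ + bn² + cn + d; the 4 given values yield a linear system in the 4 coefficients.
Solving, the leading coefficient vanishes, and T(n) = -5n² + 5n - 3.
Then T(-3) = -63.

-63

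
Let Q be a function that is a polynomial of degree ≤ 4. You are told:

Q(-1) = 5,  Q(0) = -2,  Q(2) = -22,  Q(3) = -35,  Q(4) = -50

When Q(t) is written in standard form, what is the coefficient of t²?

-1

Write Q(t) = at^4 + bt³ + ct² + dt + e; the 5 given values yield a linear system in the 5 coefficients.
Solving, the top 2 coefficients vanish, and Q(t) = -t² - 8t - 2.
The coefficient of t² is -1.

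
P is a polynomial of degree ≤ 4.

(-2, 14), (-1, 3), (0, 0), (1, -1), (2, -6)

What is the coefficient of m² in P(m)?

First differences: -11, -3, -1, -5. Second differences: 8, 2, -4. Third differences: -6, -6.
Level-3 differences are constant, so P has degree 3.
Fitting a degree-3 polynomial gives P(m) = -m³ + m² - m.
The coefficient of m² is 1.

1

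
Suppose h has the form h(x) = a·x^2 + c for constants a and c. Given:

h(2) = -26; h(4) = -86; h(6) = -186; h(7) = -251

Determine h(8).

-326

From h(2) = -26 and h(4) = -86: 4a + c = -26 and 16a + c = -86.
Subtracting: 12a = -60, so a = -5; then c = -26 − (-5)·4 = -6.
So h(x) = -5x² − 6, and h(8) = -326.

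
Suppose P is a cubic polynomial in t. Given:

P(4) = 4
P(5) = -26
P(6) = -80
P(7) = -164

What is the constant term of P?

Write P(t) = at³ + bt² + ct + d; the 4 given values yield a linear system in the 4 coefficients.
Solving, P(t) = -t³ + 3t² + 4t + 4.
The constant term is P(0) = 4.

4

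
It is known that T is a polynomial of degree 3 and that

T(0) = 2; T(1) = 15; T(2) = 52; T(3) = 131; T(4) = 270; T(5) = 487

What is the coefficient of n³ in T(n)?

3

First differences: 13, 37, 79, 139, 217. Second differences: 24, 42, 60, 78. Third differences: 18, 18, 18.
Level-3 differences are constant, so T has degree 3.
Fitting a degree-3 polynomial gives T(n) = 3n³ + 3n² + 7n + 2.
The coefficient of n³ is 3.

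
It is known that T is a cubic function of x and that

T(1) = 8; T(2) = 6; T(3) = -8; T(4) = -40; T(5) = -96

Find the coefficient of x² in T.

0

First differences: -2, -14, -32, -56. Second differences: -12, -18, -24. Third differences: -6, -6.
Level-3 differences are constant, so T has degree 3.
Fitting a degree-3 polynomial gives T(x) = -x³ + 5x + 4.
The coefficient of x² is 0.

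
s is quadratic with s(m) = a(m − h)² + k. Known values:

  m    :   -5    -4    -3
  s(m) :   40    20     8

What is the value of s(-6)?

First differences -20, -12; second difference 8 = 2a, so a = 4.
Expanding, the m-coefficient is −2ah = -8h; matching it to the data gives h = -2, and then k = 4.
So s(m) = 4(m + 2)² + 4.
s(-6) = 4·(-4)² + 4 = 68.

68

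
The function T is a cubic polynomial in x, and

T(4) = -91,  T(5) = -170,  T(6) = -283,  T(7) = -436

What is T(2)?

Write T(x) = ax³ + bx² + cx + d; the 4 given values yield a linear system in the 4 coefficients.
Solving, T(x) = -x³ - 2x² + 5.
Then T(2) = -11.

-11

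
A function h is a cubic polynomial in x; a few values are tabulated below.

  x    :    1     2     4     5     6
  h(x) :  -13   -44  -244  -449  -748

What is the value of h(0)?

-4

Write h(x) = ax³ + bx² + cx + d; the 5 given values yield a linear system in the 4 coefficients.
Solving, h(x) = -3x³ - 2x² - 4x - 4.
Then h(0) = -4.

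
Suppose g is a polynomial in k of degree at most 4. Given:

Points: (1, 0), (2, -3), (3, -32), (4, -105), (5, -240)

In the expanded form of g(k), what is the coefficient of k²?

First differences: -3, -29, -73, -135. Second differences: -26, -44, -62. Third differences: -18, -18.
Level-3 differences are constant, so g has degree 3.
Fitting a degree-3 polynomial gives g(k) = -3k³ + 5k² + 3k - 5.
The coefficient of k² is 5.

5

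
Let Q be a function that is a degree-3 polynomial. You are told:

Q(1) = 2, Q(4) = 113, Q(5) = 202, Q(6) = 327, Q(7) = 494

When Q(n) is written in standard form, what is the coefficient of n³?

1

Write Q(n) = an³ + bn² + cn + d; the 5 given values yield a linear system in the 4 coefficients.
Solving, Q(n) = n³ + 3n² + n - 3.
The coefficient of n³ is 1.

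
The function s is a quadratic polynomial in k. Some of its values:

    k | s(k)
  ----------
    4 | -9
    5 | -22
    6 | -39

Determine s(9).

Write s(k) = ak² + bk + c; the 3 given values yield a linear system in the 3 coefficients.
Solving, s(k) = -2k² + 5k + 3.
Then s(9) = -114.

-114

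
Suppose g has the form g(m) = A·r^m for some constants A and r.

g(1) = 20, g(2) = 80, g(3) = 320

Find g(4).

Consecutive ratio: 80/20 = 4, and 320/80 = 4, so r = 4.
Then A·4^1 = 20 gives A = 5, and g(m) = 5·4^m.
g(4) = 5·4^4 = 1280.

1280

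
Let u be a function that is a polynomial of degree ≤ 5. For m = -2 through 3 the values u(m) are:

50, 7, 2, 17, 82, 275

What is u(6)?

3122

First differences: -43, -5, 15, 65, 193. Second differences: 38, 20, 50, 128. Third differences: -18, 30, 78. Fourth differences: 48, 48.
Level-4 differences are constant, so u has degree 4.
Fitting a degree-4 polynomial gives u(m) = 2m^4 + m³ + 8m² + 4m + 2.
Then u(6) = 3122.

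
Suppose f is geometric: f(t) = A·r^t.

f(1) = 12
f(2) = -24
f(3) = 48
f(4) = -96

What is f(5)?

Consecutive ratio: -24/12 = -2, and 48/(-24) = -2, so r = -2.
Then A·(-2)^1 = 12 gives A = -6, and f(t) = -6·(-2)^t.
f(5) = -6·(-2)^5 = 192.

192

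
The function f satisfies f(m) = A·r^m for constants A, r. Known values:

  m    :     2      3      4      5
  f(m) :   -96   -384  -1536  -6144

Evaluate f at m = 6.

Consecutive ratio: -384/(-96) = 4, and -1536/(-384) = 4, so r = 4.
Then A·4^2 = -96 gives A = -6, and f(m) = -6·4^m.
f(6) = -6·4^6 = -24576.

-24576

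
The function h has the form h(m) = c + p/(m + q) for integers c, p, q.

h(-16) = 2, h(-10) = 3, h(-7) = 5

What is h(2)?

(h(m) − c)(m + q) = p for each data point; the three points give a linear system in c and q, then p follows.
Solving: c = 1, q = 4, p = -12, so h(m) = 1 − 12/(m + 4).
Then h(2) = 1 − 12/6 = -1.

-1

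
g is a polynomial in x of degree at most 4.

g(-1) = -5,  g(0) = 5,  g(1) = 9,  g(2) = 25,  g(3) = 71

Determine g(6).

First differences: 10, 4, 16, 46. Second differences: -6, 12, 30. Third differences: 18, 18.
Level-3 differences are constant, so g has degree 3.
Fitting a degree-3 polynomial gives g(x) = 3x³ - 3x² + 4x + 5.
Then g(6) = 569.

569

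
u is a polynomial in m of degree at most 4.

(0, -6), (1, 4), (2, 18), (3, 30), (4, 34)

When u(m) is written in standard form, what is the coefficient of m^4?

Write u(m) = am^4 + bm³ + cm² + dm + e; the 5 given values yield a linear system in the 5 coefficients.
Solving, the leading coefficient vanishes, and u(m) = -m³ + 5m² + 6m - 6.
The coefficient of m^4 is 0.

0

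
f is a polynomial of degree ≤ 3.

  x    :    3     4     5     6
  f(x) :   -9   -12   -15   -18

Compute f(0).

First differences: -3, -3, -3.
Level-1 differences are constant, so f has degree 1.
Fitting a degree-1 polynomial gives f(x) = -3x.
Then f(0) = 0.

0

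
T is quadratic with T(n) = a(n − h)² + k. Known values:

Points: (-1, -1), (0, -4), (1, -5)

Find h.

1

First differences -3, -1; second difference 2 = 2a, so a = 1.
Expanding, the n-coefficient is −2ah = -2h; matching it to the data gives h = 1, and then k = -5.
So T(n) = 1(n − 1)² − 5.
Hence h = 1.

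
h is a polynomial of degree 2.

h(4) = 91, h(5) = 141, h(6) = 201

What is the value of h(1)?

1

Write h(m) = am² + bm + c; the 3 given values yield a linear system in the 3 coefficients.
Solving, h(m) = 5m² + 5m - 9.
Then h(1) = 1.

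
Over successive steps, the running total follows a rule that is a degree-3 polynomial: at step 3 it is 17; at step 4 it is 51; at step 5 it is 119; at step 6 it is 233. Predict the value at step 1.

3

Write the value at t as u(t).
Write u(t) = at³ + bt² + ct + d; the 4 given values yield a linear system in the 4 coefficients.
Solving, u(t) = 2t³ - 7t² + 9t - 1.
Then u(1) = 3.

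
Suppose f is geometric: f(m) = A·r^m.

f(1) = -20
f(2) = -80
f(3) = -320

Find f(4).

-1280

Consecutive ratio: -80/(-20) = 4, and -320/(-80) = 4, so r = 4.
Then A·4^1 = -20 gives A = -5, and f(m) = -5·4^m.
f(4) = -5·4^4 = -1280.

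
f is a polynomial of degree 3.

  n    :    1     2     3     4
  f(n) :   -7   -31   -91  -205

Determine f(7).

Write f(n) = an³ + bn² + cn + d; the 4 given values yield a linear system in the 4 coefficients.
Solving, f(n) = -3n³ - 3n - 1.
Then f(7) = -1051.

-1051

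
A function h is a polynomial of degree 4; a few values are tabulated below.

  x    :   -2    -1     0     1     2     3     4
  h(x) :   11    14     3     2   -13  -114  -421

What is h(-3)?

First differences: 3, -11, -1, -15, -101, -307. Second differences: -14, 10, -14, -86, -206. Third differences: 24, -24, -72, -120. Fourth differences: -48, -48, -48.
Level-4 differences are constant, so h has degree 4.
Fitting a degree-4 polynomial gives h(x) = -2x^4 + 7x² - 6x + 3.
Then h(-3) = -78.

-78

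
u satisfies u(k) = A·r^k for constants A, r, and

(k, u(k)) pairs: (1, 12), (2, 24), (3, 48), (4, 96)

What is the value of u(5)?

192

Consecutive ratio: 24/12 = 2, and 48/24 = 2, so r = 2.
Then A·2^1 = 12 gives A = 6, and u(k) = 6·2^k.
u(5) = 6·2^5 = 192.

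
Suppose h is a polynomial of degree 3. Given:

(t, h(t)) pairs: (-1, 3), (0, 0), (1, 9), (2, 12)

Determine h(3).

Write h(t) = at³ + bt² + ct + d; the 4 given values yield a linear system in the 4 coefficients.
Solving, h(t) = -3t³ + 6t² + 6t.
Then h(3) = -9.

-9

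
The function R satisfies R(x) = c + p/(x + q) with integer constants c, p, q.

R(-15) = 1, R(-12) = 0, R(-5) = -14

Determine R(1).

(R(x) − c)(x + q) = p for each data point; the three points give a linear system in c and q, then p follows.
Solving: c = 4, q = 3, p = 36, so R(x) = 4 + 36/(x + 3).
Then R(1) = 4 + 36/4 = 13.

13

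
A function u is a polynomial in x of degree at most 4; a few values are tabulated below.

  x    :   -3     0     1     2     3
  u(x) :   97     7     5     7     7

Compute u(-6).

Write u(x) = ax^4 + bx³ + cx² + dx + e; the 5 given values yield a linear system in the 5 coefficients.
Solving, the leading coefficient vanishes, and u(x) = -x³ + 5x² - 6x + 7.
Then u(-6) = 439.

439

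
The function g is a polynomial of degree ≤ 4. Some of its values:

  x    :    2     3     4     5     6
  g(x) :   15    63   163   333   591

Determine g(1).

1

Write g(x) = ax^4 + bx³ + cx² + dx + e; the 5 given values yield a linear system in the 5 coefficients.
Solving, the leading coefficient vanishes, and g(x) = 3x³ - x² - 4x + 3.
Then g(1) = 1.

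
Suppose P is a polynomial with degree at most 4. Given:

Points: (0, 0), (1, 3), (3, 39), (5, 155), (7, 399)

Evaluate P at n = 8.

Write P(n) = an^4 + bn³ + cn² + dn + e; the 5 given values yield a linear system in the 5 coefficients.
Solving, the leading coefficient vanishes, and P(n) = n³ + n² + n.
Then P(8) = 584.

584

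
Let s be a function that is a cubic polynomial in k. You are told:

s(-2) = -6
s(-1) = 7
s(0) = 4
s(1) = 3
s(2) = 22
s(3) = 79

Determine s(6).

First differences: 13, -3, -1, 19, 57. Second differences: -16, 2, 20, 38. Third differences: 18, 18, 18.
Level-3 differences are constant, so s has degree 3.
Fitting a degree-3 polynomial gives s(k) = 3k³ + k² - 5k + 4.
Then s(6) = 658.

658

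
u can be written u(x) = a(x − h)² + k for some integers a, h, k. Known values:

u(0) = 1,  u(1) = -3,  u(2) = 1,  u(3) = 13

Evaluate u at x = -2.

First differences -4, 4, 12; second difference 8 = 2a, so a = 4.
Expanding, the x-coefficient is −2ah = -8h; matching it to the data gives h = 1, and then k = -3.
So u(x) = 4(x − 1)² − 3.
u(-2) = 4·(-3)² − 3 = 33.

33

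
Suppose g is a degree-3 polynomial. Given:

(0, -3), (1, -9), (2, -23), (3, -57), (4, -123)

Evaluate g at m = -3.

First differences: -6, -14, -34, -66. Second differences: -8, -20, -32. Third differences: -12, -12.
Level-3 differences are constant, so g has degree 3.
Fitting a degree-3 polynomial gives g(m) = -2m³ + 2m² - 6m - 3.
Then g(-3) = 87.

87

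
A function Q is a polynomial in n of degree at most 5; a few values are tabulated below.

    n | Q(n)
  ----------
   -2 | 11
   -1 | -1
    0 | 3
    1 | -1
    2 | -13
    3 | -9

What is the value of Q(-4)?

Write Q(n) = an^5 + bn^4 + cn³ + dn² + en + p; the 6 given values yield a linear system in the 6 coefficients.
Solving, the leading coefficient vanishes, and Q(n) = n^4 - 2n³ - 5n² + 2n + 3.
Then Q(-4) = 299.

299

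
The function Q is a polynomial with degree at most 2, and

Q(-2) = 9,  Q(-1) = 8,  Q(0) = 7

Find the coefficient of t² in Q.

0

First differences: -1, -1.
Level-1 differences are constant, so Q has degree 1.
Fitting a degree-1 polynomial gives Q(t) = -t + 7.
The coefficient of t² is 0.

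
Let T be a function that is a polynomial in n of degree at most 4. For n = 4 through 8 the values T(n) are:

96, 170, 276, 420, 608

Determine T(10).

First differences: 74, 106, 144, 188. Second differences: 32, 38, 44. Third differences: 6, 6.
Level-3 differences are constant, so T has degree 3.
Fitting a degree-3 polynomial gives T(n) = n³ + n² + 4n.
Then T(10) = 1140.

1140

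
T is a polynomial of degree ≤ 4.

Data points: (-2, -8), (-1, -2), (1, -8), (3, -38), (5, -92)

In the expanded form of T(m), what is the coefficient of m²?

-3

Write T(m) = am^4 + bm³ + cm² + dm + e; the 5 given values yield a linear system in the 5 coefficients.
Solving, the top 2 coefficients vanish, and T(m) = -3m² - 3m - 2.
The coefficient of m² is -3.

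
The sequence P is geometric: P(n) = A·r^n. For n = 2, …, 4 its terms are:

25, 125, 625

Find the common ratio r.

Consecutive ratio: 125/25 = 5, and 625/125 = 5, so r = 5.
Then A·5^2 = 25 gives A = 1, and P(n) = 1·5^n.

5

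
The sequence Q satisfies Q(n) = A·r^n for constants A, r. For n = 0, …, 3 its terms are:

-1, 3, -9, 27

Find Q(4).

Consecutive ratio: 3/(-1) = -3, and -9/3 = -3, so r = -3.
Then A·(-3)^0 = -1 gives A = -1, and Q(n) = -1·(-3)^n.
Q(4) = -1·(-3)^4 = -81.

-81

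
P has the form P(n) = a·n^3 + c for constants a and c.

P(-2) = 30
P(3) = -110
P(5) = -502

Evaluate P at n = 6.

From P(-2) = 30 and P(3) = -110: -8a + c = 30 and 27a + c = -110.
Subtracting: 35a = -140, so a = -4; then c = 30 − (-4)·(-8) = -2.
So P(n) = -4n³ − 2, and P(6) = -866.

-866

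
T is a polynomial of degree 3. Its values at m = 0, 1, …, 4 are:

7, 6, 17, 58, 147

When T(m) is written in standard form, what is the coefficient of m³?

First differences: -1, 11, 41, 89. Second differences: 12, 30, 48. Third differences: 18, 18.
Level-3 differences are constant, so T has degree 3.
Fitting a degree-3 polynomial gives T(m) = 3m³ - 3m² - m + 7.
The coefficient of m³ is 3.

3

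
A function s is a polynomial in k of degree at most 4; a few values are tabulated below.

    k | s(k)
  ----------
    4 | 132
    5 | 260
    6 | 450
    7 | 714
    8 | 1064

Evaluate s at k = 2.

14

First differences: 128, 190, 264, 350. Second differences: 62, 74, 86. Third differences: 12, 12.
Level-3 differences are constant, so s has degree 3.
Fitting a degree-3 polynomial gives s(k) = 2k³ + k² - 3k.
Then s(2) = 14.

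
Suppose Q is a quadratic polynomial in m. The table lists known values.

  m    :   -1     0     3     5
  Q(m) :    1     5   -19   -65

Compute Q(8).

-179

Write Q(m) = am² + bm + c; the 4 given values yield a linear system in the 3 coefficients.
Solving, Q(m) = -3m² + m + 5.
Then Q(8) = -179.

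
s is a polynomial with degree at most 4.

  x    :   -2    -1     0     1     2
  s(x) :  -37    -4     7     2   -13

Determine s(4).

Write s(x) = ax^4 + bx³ + cx² + dx + e; the 5 given values yield a linear system in the 5 coefficients.
Solving, the leading coefficient vanishes, and s(x) = x³ - 8x² + 2x + 7.
Then s(4) = -49.

-49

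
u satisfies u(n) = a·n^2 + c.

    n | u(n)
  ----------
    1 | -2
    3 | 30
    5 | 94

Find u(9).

From u(1) = -2 and u(3) = 30: 1a + c = -2 and 9a + c = 30.
Subtracting: 8a = 32, so a = 4; then c = -2 − 4·1 = -6.
So u(n) = 4n² − 6, and u(9) = 318.

318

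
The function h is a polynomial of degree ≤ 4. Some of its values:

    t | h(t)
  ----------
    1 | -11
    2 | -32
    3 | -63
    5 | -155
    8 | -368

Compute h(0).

0

Write h(t) = at^4 + bt³ + ct² + dt + e; the 5 given values yield a linear system in the 5 coefficients.
Solving, the top 2 coefficients vanish, and h(t) = -5t² - 6t.
Then h(0) = 0.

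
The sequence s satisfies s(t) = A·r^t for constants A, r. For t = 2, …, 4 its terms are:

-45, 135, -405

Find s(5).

1215

Consecutive ratio: 135/(-45) = -3, and -405/135 = -3, so r = -3.
Then A·(-3)^2 = -45 gives A = -5, and s(t) = -5·(-3)^t.
s(5) = -5·(-3)^5 = 1215.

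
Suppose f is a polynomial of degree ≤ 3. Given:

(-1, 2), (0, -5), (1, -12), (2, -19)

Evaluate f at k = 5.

First differences: -7, -7, -7.
Level-1 differences are constant, so f has degree 1.
Fitting a degree-1 polynomial gives f(k) = -7k - 5.
Then f(5) = -40.

-40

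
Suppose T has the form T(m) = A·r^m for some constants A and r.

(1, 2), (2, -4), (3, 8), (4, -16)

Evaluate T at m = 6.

-64

Consecutive ratio: -4/2 = -2, and 8/(-4) = -2, so r = -2.
Then A·(-2)^1 = 2 gives A = -1, and T(m) = -1·(-2)^m.
T(6) = -1·(-2)^6 = -64.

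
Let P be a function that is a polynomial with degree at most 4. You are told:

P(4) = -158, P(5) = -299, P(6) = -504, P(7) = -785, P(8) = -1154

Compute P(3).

-69

Write P(n) = an^4 + bn³ + cn² + dn + e; the 5 given values yield a linear system in the 5 coefficients.
Solving, the leading coefficient vanishes, and P(n) = -2n³ - 2n² - n + 6.
Then P(3) = -69.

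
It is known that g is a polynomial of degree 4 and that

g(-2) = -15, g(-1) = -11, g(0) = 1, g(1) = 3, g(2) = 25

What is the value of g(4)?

Write g(m) = am^4 + bm³ + cm² + dm + e; the 5 given values yield a linear system in the 5 coefficients.
Solving, g(m) = 2m^4 + m³ - 7m² + 6m + 1.
Then g(4) = 489.

489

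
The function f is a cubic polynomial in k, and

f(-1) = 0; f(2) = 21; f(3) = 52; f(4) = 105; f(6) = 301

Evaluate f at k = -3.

Write f(k) = ak³ + bk² + ck + d; the 5 given values yield a linear system in the 4 coefficients.
Solving, f(k) = k³ + 2k² + 2k + 1.
Then f(-3) = -14.

-14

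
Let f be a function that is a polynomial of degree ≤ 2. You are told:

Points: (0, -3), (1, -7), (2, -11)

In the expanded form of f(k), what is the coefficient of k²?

0

Write f(k) = ak² + bk + c; the 3 given values yield a linear system in the 3 coefficients.
Solving, the leading coefficient vanishes, and f(k) = -4k - 3.
The coefficient of k² is 0.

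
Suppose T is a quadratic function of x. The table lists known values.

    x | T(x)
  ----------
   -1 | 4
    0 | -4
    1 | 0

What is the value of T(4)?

84

Write T(x) = ax² + bx + c; the 3 given values yield a linear system in the 3 coefficients.
Solving, T(x) = 6x² - 2x - 4.
Then T(4) = 84.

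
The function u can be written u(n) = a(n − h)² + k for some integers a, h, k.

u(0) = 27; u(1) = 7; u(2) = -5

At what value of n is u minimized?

3

First differences -20, -12; second difference 8 = 2a, so a = 4.
Expanding, the n-coefficient is −2ah = -8h; matching it to the data gives h = 3, and then k = -9.
So u(n) = 4(n − 3)² − 9.
Hence h = 3.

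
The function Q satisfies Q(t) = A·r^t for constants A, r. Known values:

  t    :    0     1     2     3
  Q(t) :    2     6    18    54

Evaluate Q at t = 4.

162

Consecutive ratio: 6/2 = 3, and 18/6 = 3, so r = 3.
Then A·3^0 = 2 gives A = 2, and Q(t) = 2·3^t.
Q(4) = 2·3^4 = 162.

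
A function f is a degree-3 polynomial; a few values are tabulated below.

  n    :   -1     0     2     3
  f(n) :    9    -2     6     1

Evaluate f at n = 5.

-87

Write f(n) = an³ + bn² + cn + d; the 4 given values yield a linear system in the 4 coefficients.
Solving, f(n) = -2n³ + 7n² - 2n - 2.
Then f(5) = -87.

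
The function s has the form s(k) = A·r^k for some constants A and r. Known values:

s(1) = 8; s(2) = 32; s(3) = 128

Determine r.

4

Consecutive ratio: 32/8 = 4, and 128/32 = 4, so r = 4.
Then A·4^1 = 8 gives A = 2, and s(k) = 2·4^k.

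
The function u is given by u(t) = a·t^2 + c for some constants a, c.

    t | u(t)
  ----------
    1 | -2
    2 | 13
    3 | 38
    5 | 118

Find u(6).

From u(1) = -2 and u(2) = 13: 1a + c = -2 and 4a + c = 13.
Subtracting: 3a = 15, so a = 5; then c = -2 − 5·1 = -7.
So u(t) = 5t² − 7, and u(6) = 173.

173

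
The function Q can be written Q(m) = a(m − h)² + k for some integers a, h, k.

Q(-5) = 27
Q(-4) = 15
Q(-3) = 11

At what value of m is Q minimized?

-3

First differences -12, -4; second difference 8 = 2a, so a = 4.
Expanding, the m-coefficient is −2ah = -8h; matching it to the data gives h = -3, and then k = 11.
So Q(m) = 4(m + 3)² + 11.
Hence h = -3.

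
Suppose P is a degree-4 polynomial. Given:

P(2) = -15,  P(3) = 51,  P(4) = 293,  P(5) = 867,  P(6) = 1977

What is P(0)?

Write P(x) = ax^4 + bx³ + cx² + dx + e; the 5 given values yield a linear system in the 5 coefficients.
Solving, P(x) = 2x^4 - 2x³ - 4x² - 6x - 3.
The constant term is P(0) = -3.

-3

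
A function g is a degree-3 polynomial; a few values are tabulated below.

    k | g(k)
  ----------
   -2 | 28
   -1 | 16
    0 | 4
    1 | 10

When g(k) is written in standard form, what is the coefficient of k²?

Write g(k) = ak³ + bk² + ck + d; the 4 given values yield a linear system in the 4 coefficients.
Solving, g(k) = 3k³ + 9k² - 6k + 4.
The coefficient of k² is 9.

9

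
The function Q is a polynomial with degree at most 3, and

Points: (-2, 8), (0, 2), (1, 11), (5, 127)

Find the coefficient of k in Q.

Write Q(k) = ak³ + bk² + ck + d; the 4 given values yield a linear system in the 4 coefficients.
Solving, the leading coefficient vanishes, and Q(k) = 4k² + 5k + 2.
The coefficient of k is 5.

5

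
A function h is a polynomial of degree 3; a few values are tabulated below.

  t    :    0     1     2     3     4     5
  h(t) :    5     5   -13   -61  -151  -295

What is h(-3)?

17

First differences: 0, -18, -48, -90, -144. Second differences: -18, -30, -42, -54. Third differences: -12, -12, -12.
Level-3 differences are constant, so h has degree 3.
Fitting a degree-3 polynomial gives h(t) = -2t³ - 3t² + 5t + 5.
Then h(-3) = 17.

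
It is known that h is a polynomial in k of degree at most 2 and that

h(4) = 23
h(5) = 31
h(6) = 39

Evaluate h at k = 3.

First differences: 8, 8.
Level-1 differences are constant, so h has degree 1.
Fitting a degree-1 polynomial gives h(k) = 8k - 9.
Then h(3) = 15.

15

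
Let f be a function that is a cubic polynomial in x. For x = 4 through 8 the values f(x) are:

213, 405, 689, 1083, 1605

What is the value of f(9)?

2273

First differences: 192, 284, 394, 522. Second differences: 92, 110, 128. Third differences: 18, 18.
Level-3 differences are constant, so f has degree 3.
Fitting a degree-3 polynomial gives f(x) = 3x³ + x² + 5.
Then f(9) = 2273.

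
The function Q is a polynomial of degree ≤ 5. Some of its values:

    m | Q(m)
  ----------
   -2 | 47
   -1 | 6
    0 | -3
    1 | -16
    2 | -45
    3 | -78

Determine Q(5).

First differences: -41, -9, -13, -29, -33. Second differences: 32, -4, -16, -4. Third differences: -36, -12, 12. Fourth differences: 24, 24.
Level-4 differences are constant, so Q has degree 4.
Fitting a degree-4 polynomial gives Q(m) = m^4 - 4m³ - 3m² - 7m - 3.
Then Q(5) = 12.

12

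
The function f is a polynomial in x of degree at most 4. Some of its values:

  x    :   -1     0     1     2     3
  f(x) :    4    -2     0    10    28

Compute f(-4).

70

First differences: -6, 2, 10, 18. Second differences: 8, 8, 8.
Level-2 differences are constant, so f has degree 2.
Fitting a degree-2 polynomial gives f(x) = 4x² - 2x - 2.
Then f(-4) = 70.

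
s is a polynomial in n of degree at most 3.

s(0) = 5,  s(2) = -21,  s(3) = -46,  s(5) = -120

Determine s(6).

Write s(n) = an³ + bn² + cn + d; the 4 given values yield a linear system in the 4 coefficients.
Solving, the leading coefficient vanishes, and s(n) = -4n² - 5n + 5.
Then s(6) = -169.

-169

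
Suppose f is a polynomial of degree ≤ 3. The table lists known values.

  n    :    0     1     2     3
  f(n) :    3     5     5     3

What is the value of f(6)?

-15

First differences: 2, 0, -2. Second differences: -2, -2.
Level-2 differences are constant, so f has degree 2.
Fitting a degree-2 polynomial gives f(n) = -n² + 3n + 3.
Then f(6) = -15.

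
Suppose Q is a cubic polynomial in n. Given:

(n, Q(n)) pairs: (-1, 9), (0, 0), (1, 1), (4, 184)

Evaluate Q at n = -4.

-24

Write Q(n) = an³ + bn² + cn + d; the 4 given values yield a linear system in the 4 coefficients.
Solving, Q(n) = 2n³ + 5n² - 6n.
Then Q(-4) = -24.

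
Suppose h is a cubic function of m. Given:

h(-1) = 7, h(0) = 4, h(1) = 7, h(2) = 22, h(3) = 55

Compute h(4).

First differences: -3, 3, 15, 33. Second differences: 6, 12, 18. Third differences: 6, 6.
Level-3 differences are constant, so h has degree 3.
Fitting a degree-3 polynomial gives h(m) = m³ + 3m² - m + 4.
Then h(4) = 112.

112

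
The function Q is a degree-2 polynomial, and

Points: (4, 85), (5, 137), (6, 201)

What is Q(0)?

Write Q(t) = at² + bt + c; the 3 given values yield a linear system in the 3 coefficients.
Solving, Q(t) = 6t² - 2t - 3.
The constant term is Q(0) = -3.

-3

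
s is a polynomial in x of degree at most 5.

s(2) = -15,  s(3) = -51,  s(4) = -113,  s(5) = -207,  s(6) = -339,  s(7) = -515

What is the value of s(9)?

-1023

First differences: -36, -62, -94, -132, -176. Second differences: -26, -32, -38, -44. Third differences: -6, -6, -6.
Level-3 differences are constant, so s has degree 3.
Fitting a degree-3 polynomial gives s(x) = -x³ - 4x² + 3x + 3.
Then s(9) = -1023.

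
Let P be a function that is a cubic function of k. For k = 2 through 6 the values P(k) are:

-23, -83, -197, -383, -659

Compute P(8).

First differences: -60, -114, -186, -276. Second differences: -54, -72, -90. Third differences: -18, -18.
Level-3 differences are constant, so P has degree 3.
Fitting a degree-3 polynomial gives P(k) = -3k³ - 3k + 7.
Then P(8) = -1553.

-1553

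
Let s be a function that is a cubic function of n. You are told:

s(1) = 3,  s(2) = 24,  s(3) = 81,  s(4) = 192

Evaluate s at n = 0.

Write s(n) = an³ + bn² + cn + d; the 4 given values yield a linear system in the 4 coefficients.
Solving, s(n) = 3n³.
Then s(0) = 0.

0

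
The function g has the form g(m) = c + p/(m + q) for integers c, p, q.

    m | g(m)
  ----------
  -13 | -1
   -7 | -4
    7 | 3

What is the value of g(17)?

(g(m) − c)(m + q) = p for each data point; the three points give a linear system in c and q, then p follows.
Solving: c = 1, q = 3, p = 20, so g(m) = 1 + 20/(m + 3).
Then g(17) = 1 + 20/20 = 2.

2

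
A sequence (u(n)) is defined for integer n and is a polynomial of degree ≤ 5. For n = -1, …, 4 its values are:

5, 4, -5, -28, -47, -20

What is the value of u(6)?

First differences: -1, -9, -23, -19, 27. Second differences: -8, -14, 4, 46. Third differences: -6, 18, 42. Fourth differences: 24, 24.
Level-4 differences are constant, so u has degree 4.
Fitting a degree-4 polynomial gives u(n) = n^4 - 3n³ - 5n² - 2n + 4.
Then u(6) = 460.

460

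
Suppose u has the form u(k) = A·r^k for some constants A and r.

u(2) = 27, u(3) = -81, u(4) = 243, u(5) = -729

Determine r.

Consecutive ratio: -81/27 = -3, and 243/(-81) = -3, so r = -3.
Then A·(-3)^2 = 27 gives A = 3, and u(k) = 3·(-3)^k.

-3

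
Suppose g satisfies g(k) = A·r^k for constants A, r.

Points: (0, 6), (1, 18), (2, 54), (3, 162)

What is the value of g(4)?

Consecutive ratio: 18/6 = 3, and 54/18 = 3, so r = 3.
Then A·3^0 = 6 gives A = 6, and g(k) = 6·3^k.
g(4) = 6·3^4 = 486.

486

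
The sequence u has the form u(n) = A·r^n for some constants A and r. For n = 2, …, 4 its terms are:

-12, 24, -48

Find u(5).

Consecutive ratio: 24/(-12) = -2, and -48/24 = -2, so r = -2.
Then A·(-2)^2 = -12 gives A = -3, and u(n) = -3·(-2)^n.
u(5) = -3·(-2)^5 = 96.

96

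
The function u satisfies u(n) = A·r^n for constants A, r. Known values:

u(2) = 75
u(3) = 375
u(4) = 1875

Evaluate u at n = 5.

9375

Consecutive ratio: 375/75 = 5, and 1875/375 = 5, so r = 5.
Then A·5^2 = 75 gives A = 3, and u(n) = 3·5^n.
u(5) = 3·5^5 = 9375.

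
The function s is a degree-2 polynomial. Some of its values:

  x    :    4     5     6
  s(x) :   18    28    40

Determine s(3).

Write s(x) = ax² + bx + c; the 3 given values yield a linear system in the 3 coefficients.
Solving, s(x) = x² + x - 2.
Then s(3) = 10.

10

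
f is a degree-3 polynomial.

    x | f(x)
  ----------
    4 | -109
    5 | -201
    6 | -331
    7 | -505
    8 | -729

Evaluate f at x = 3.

-49

First differences: -92, -130, -174, -224. Second differences: -38, -44, -50. Third differences: -6, -6.
Level-3 differences are constant, so f has degree 3.
Fitting a degree-3 polynomial gives f(x) = -x³ - 4x² + 5x - 1.
Then f(3) = -49.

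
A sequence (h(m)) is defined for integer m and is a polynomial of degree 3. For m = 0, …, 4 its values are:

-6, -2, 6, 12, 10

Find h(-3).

66

First differences: 4, 8, 6, -2. Second differences: 4, -2, -8. Third differences: -6, -6.
Level-3 differences are constant, so h has degree 3.
Fitting a degree-3 polynomial gives h(m) = -m³ + 5m² - 6.
Then h(-3) = 66.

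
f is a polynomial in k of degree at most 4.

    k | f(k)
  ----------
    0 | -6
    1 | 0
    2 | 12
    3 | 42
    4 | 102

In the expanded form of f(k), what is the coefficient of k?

7

First differences: 6, 12, 30, 60. Second differences: 6, 18, 30. Third differences: 12, 12.
Level-3 differences are constant, so f has degree 3.
Fitting a degree-3 polynomial gives f(k) = 2k³ - 3k² + 7k - 6.
The coefficient of k is 7.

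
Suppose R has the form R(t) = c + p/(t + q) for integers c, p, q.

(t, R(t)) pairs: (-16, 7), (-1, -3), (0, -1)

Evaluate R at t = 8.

3

(R(t) − c)(t + q) = p for each data point; the three points give a linear system in c and q, then p follows.
Solving: c = 5, q = 4, p = -24, so R(t) = 5 − 24/(t + 4).
Then R(8) = 5 − 24/12 = 3.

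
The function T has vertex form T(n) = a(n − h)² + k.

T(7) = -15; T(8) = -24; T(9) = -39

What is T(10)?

First differences -9, -15; second difference -6 = 2a, so a = -3.
Expanding, the n-coefficient is −2ah = 6h; matching it to the data gives h = 6, and then k = -12.
So T(n) = -3(n − 6)² − 12.
T(10) = -3·4² − 12 = -60.

-60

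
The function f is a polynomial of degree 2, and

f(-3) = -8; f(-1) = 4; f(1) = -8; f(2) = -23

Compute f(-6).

Write f(k) = ak² + bk + c; the 4 given values yield a linear system in the 3 coefficients.
Solving, f(k) = -3k² - 6k + 1.
Then f(-6) = -71.

-71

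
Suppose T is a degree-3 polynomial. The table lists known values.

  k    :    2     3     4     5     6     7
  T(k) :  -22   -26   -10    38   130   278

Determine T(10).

1178

First differences: -4, 16, 48, 92, 148. Second differences: 20, 32, 44, 56. Third differences: 12, 12, 12.
Level-3 differences are constant, so T has degree 3.
Fitting a degree-3 polynomial gives T(k) = 2k³ - 8k² - 2k - 2.
Then T(10) = 1178.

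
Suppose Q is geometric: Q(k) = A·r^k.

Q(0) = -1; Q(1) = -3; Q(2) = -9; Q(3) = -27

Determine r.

Consecutive ratio: -3/(-1) = 3, and -9/(-3) = 3, so r = 3.
Then A·3^0 = -1 gives A = -1, and Q(k) = -1·3^k.

3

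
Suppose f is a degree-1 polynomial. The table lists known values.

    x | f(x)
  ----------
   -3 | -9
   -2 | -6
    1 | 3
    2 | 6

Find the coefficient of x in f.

3

Write f(x) = ax + b; the 4 given values yield a linear system in the 2 coefficients.
Solving, f(x) = 3x.
The coefficient of x is 3.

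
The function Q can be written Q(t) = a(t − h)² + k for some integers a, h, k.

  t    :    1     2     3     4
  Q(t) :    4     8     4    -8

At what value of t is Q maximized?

2

First differences 4, -4, -12; second difference -8 = 2a, so a = -4.
Expanding, the t-coefficient is −2ah = 8h; matching it to the data gives h = 2, and then k = 8.
So Q(t) = -4(t − 2)² + 8.
Hence h = 2.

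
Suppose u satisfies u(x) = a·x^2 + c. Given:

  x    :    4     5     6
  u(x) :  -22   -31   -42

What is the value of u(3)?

From u(4) = -22 and u(5) = -31: 16a + c = -22 and 25a + c = -31.
Subtracting: 9a = -9, so a = -1; then c = -22 − (-1)·16 = -6.
So u(x) = -1x² − 6, and u(3) = -15.

-15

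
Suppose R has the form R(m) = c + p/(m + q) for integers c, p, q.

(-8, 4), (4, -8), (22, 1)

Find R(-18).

3

(R(m) − c)(m + q) = p for each data point; the three points give a linear system in c and q, then p follows.
Solving: c = 2, q = -2, p = -20, so R(m) = 2 − 20/(m − 2).
Then R(-18) = 2 − 20/(-20) = 3.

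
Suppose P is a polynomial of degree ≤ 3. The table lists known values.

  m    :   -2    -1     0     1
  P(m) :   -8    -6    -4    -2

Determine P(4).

4

First differences: 2, 2, 2.
Level-1 differences are constant, so P has degree 1.
Fitting a degree-1 polynomial gives P(m) = 2m - 4.
Then P(4) = 4.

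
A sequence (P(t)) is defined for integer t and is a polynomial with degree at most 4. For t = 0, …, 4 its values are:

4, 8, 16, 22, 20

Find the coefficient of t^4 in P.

First differences: 4, 8, 6, -2. Second differences: 4, -2, -8. Third differences: -6, -6.
Level-3 differences are constant, so P has degree 3.
Fitting a degree-3 polynomial gives P(t) = -t³ + 5t² + 4.
The coefficient of t^4 is 0.

0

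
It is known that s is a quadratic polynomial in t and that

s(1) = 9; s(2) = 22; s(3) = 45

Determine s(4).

78

Write s(t) = at² + bt + c; the 3 given values yield a linear system in the 3 coefficients.
Solving, s(t) = 5t² - 2t + 6.
Then s(4) = 78.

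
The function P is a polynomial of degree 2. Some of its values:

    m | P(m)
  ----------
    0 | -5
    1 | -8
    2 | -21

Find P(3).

Write P(m) = am² + bm + c; the 3 given values yield a linear system in the 3 coefficients.
Solving, P(m) = -5m² + 2m - 5.
Then P(3) = -44.

-44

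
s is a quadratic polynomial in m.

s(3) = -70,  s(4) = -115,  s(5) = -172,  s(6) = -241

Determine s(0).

First differences: -45, -57, -69. Second differences: -12, -12.
Level-2 differences are constant, so s has degree 2.
Fitting a degree-2 polynomial gives s(m) = -6m² - 3m - 7.
Then s(0) = -7.

-7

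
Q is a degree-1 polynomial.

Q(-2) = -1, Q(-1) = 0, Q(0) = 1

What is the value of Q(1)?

First differences: 1, 1.
Level-1 differences are constant, so Q has degree 1.
Extending the table by one column gives the next first difference 1, so Q(1) = 1 + 1 = 2.

2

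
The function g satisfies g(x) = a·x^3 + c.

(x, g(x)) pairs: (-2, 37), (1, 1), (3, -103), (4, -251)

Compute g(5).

-495

From g(-2) = 37 and g(1) = 1: -8a + c = 37 and 1a + c = 1.
Subtracting: 9a = -36, so a = -4; then c = 37 − (-4)·(-8) = 5.
So g(x) = -4x³ + 5, and g(5) = -495.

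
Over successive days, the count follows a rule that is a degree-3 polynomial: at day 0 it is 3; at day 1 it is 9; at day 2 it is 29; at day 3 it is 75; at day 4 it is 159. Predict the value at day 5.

293

Write the value at k as s(k).
Write s(k) = ak³ + bk² + ck + d; the 5 given values yield a linear system in the 4 coefficients.
Solving, s(k) = 2k³ + k² + 3k + 3.
Then s(5) = 293.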